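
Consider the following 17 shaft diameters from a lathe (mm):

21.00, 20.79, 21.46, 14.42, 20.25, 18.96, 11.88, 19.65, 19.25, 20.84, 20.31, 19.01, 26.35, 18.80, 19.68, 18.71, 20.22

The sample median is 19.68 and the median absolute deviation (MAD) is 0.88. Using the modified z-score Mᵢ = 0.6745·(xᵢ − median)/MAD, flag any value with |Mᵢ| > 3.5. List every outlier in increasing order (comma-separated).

|Mᵢ| > 3.5 ⇔ |xᵢ − 19.68| > 3.5·0.88/0.6745 = 4.57.
So outliers lie outside [15.11, 24.25].
11.88: M = -5.98 → outlier.
14.42: M = -4.03 → outlier.
26.35: M = 5.11 → outlier.

11.88, 14.42, 26.35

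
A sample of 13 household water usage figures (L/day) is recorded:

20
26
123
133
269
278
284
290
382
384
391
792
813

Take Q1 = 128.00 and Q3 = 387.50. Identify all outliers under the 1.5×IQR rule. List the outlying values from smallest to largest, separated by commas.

IQR = Q3 − Q1 = 387.50 − 128.00 = 259.50.
Lower fence = Q1 − 1.5·IQR = 128.00 − 389.25 = -261.25.
Upper fence = Q3 + 1.5·IQR = 387.50 + 389.25 = 776.75.
792 > 776.75 → outlier.
813 > 776.75 → outlier.
All remaining values lie within [-261.25, 776.75].

792, 813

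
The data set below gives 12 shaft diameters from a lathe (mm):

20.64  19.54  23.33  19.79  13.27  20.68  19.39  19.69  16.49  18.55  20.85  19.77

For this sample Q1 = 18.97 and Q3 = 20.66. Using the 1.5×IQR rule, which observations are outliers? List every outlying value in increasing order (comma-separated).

IQR = Q3 − Q1 = 20.66 − 18.97 = 1.69.
Lower fence = Q1 − 1.5·IQR = 18.97 − 2.535 = 16.435.
Upper fence = Q3 + 1.5·IQR = 20.66 + 2.535 = 23.195.
13.27 < 16.435 → outlier.
23.33 > 23.195 → outlier.
All remaining values lie within [16.435, 23.195].

13.27, 23.33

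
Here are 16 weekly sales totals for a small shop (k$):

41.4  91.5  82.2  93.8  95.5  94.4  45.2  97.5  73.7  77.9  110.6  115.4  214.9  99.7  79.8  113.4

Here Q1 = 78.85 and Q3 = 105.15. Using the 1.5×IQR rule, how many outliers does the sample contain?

IQR = 26.30; fences at 78.85 − 39.45 = 39.40 and 105.15 + 39.45 = 144.60.
Outside the cutoffs: 214.9.

1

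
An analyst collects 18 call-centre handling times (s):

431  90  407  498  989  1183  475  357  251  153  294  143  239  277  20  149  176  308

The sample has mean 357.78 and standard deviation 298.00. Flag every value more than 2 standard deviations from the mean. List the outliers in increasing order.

Cutoffs at x̄ ± 2s: 357.78 ± 2·298.00 = [-238.22, 953.78].
989: z = 2.12, |z| > 2 → outlier.
1183: z = 2.77, |z| > 2 → outlier.
Every other value lies within [-238.22, 953.78].

989, 1183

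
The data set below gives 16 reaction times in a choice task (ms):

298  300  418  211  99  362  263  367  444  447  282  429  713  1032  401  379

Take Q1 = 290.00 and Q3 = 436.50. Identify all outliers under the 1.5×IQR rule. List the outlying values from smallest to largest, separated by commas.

713, 1032

IQR = Q3 − Q1 = 436.50 − 290.00 = 146.50.
Lower fence = Q1 − 1.5·IQR = 290.00 − 219.75 = 70.25.
Upper fence = Q3 + 1.5·IQR = 436.50 + 219.75 = 656.25.
713 > 656.25 → outlier.
1032 > 656.25 → outlier.
All remaining values lie within [70.25, 656.25].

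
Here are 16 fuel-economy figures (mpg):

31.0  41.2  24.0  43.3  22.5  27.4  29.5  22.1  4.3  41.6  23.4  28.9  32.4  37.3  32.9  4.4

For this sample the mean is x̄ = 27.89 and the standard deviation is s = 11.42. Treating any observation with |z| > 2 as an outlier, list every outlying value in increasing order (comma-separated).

4.3, 4.4

Cutoffs at x̄ ± 2s: 27.89 ± 2·11.42 = [5.05, 50.73].
4.3: z = -2.07, |z| > 2 → outlier.
4.4: z = -2.06, |z| > 2 → outlier.
Every other value lies within [5.05, 50.73].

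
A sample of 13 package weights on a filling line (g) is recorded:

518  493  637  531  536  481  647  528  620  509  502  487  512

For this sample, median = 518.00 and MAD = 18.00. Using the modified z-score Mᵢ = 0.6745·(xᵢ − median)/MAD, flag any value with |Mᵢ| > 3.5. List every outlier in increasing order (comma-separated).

620, 637, 647

|Mᵢ| > 3.5 ⇔ |xᵢ − 518.00| > 3.5·18.00/0.6745 = 93.40.
So outliers lie outside [424.60, 611.40].
620: M = 3.82 → outlier.
637: M = 4.46 → outlier.
647: M = 4.83 → outlier.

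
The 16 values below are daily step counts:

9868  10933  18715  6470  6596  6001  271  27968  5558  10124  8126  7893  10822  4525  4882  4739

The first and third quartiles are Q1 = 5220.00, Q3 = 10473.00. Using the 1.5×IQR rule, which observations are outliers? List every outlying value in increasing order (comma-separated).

IQR = Q3 − Q1 = 10473.00 − 5220.00 = 5253.00.
Lower fence = Q1 − 1.5·IQR = 5220.00 − 7879.50 = -2659.50.
Upper fence = Q3 + 1.5·IQR = 10473.00 + 7879.50 = 18352.50.
18715 > 18352.50 → outlier.
27968 > 18352.50 → outlier.
All remaining values lie within [-2659.50, 18352.50].

18715, 27968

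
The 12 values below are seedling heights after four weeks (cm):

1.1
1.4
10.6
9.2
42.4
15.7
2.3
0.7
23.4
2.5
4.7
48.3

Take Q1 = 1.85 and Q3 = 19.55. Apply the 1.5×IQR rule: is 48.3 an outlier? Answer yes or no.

yes

IQR = Q3 − Q1 = 19.55 − 1.85 = 17.70.
Lower fence = Q1 − 1.5·IQR = 1.85 − 26.55 = -24.70.
Upper fence = Q3 + 1.5·IQR = 19.55 + 26.55 = 46.10.
48.3 lies above the upper fence.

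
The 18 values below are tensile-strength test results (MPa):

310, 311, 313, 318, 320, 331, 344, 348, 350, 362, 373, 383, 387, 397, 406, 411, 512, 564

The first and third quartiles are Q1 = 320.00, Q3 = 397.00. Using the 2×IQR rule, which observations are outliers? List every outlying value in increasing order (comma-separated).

564

IQR = Q3 − Q1 = 397.00 − 320.00 = 77.00.
Lower fence = Q1 − 2·IQR = 320.00 − 154.00 = 166.00.
Upper fence = Q3 + 2·IQR = 397.00 + 154.00 = 551.00.
564 > 551.00 → outlier.
All remaining values lie within [166.00, 551.00].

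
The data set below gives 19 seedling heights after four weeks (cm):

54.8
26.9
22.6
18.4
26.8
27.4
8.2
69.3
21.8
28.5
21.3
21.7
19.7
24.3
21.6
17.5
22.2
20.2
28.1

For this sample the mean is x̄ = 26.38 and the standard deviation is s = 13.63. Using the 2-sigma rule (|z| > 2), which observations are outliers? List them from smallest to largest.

Cutoffs at x̄ ± 2s: 26.38 ± 2·13.63 = [-0.88, 53.64].
54.8: z = 2.09, |z| > 2 → outlier.
69.3: z = 3.15, |z| > 2 → outlier.
Every other value lies within [-0.88, 53.64].

54.8, 69.3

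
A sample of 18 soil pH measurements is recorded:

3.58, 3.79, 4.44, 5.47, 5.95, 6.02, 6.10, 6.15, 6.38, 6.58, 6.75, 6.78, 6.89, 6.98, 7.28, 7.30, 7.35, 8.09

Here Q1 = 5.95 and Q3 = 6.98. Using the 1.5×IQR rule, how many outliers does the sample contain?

2

IQR = 1.03; fences at 5.95 − 1.545 = 4.405 and 6.98 + 1.545 = 8.525.
Outside the cutoffs: 3.58, 3.79.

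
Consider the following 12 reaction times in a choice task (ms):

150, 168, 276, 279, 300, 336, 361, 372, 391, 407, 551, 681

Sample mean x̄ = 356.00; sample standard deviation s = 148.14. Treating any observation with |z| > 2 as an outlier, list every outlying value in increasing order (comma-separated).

Cutoffs at x̄ ± 2s: 356.00 ± 2·148.14 = [59.72, 652.28].
681: z = 2.19, |z| > 2 → outlier.
Every other value lies within [59.72, 652.28].

681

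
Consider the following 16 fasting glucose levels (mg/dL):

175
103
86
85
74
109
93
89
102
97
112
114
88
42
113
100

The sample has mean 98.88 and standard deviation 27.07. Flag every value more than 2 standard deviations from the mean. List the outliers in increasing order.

Cutoffs at x̄ ± 2s: 98.88 ± 2·27.07 = [44.74, 153.02].
42: z = -2.10, |z| > 2 → outlier.
175: z = 2.81, |z| > 2 → outlier.
Every other value lies within [44.74, 153.02].

42, 175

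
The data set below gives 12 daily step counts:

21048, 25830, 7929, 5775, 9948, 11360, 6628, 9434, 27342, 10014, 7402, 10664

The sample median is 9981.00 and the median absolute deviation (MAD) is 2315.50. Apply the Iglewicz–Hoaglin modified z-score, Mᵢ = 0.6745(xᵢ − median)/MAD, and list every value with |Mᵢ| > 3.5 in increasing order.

|Mᵢ| > 3.5 ⇔ |xᵢ − 9981.00| > 3.5·2315.50/0.6745 = 12015.20.
So outliers lie outside [-2034.20, 21996.20].
25830: M = 4.62 → outlier.
27342: M = 5.06 → outlier.

25830, 27342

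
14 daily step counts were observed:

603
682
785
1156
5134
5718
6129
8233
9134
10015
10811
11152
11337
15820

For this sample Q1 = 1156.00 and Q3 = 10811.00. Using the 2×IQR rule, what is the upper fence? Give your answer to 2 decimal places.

IQR = Q3 − Q1 = 10811.00 − 1156.00 = 9655.00.
Lower fence = Q1 − 2·IQR = 1156.00 − 19310.00 = -18154.00.
Upper fence = Q3 + 2·IQR = 10811.00 + 19310.00 = 30121.00.

30121.00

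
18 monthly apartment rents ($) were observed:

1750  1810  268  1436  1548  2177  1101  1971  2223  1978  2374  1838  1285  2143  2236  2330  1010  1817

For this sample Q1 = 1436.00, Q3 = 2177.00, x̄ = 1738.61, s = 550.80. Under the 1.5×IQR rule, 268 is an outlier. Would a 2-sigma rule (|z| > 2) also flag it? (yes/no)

yes

z = (268 − 1738.61) / 550.80 = -2.67.
|z| = 2.67 > 2.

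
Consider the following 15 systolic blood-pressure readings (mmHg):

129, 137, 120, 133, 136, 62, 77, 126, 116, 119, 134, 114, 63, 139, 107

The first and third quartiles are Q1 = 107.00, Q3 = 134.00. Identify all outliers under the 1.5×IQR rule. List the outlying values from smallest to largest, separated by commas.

62, 63

IQR = Q3 − Q1 = 134.00 − 107.00 = 27.00.
Lower fence = Q1 − 1.5·IQR = 107.00 − 40.50 = 66.50.
Upper fence = Q3 + 1.5·IQR = 134.00 + 40.50 = 174.50.
62 < 66.50 → outlier.
63 < 66.50 → outlier.
All remaining values lie within [66.50, 174.50].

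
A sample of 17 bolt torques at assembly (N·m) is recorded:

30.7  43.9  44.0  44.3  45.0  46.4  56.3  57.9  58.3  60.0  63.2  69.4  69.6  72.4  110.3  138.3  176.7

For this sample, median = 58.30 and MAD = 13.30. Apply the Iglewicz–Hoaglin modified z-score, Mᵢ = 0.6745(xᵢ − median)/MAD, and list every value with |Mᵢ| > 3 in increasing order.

|Mᵢ| > 3 ⇔ |xᵢ − 58.30| > 3·13.30/0.6745 = 59.15.
So outliers lie outside [-0.85, 117.45].
138.3: M = 4.06 → outlier.
176.7: M = 6.00 → outlier.

138.3, 176.7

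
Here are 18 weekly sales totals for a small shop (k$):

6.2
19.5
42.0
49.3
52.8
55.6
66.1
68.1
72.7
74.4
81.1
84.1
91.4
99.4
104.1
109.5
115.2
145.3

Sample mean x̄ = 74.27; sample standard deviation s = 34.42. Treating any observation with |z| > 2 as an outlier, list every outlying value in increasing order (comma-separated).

Cutoffs at x̄ ± 2s: 74.27 ± 2·34.42 = [5.43, 143.11].
145.3: z = 2.06, |z| > 2 → outlier.
Every other value lies within [5.43, 143.11].

145.3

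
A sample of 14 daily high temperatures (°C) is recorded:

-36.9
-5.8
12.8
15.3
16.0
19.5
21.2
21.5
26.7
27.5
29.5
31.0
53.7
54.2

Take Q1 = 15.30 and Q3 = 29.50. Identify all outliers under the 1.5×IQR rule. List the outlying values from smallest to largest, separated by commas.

IQR = Q3 − Q1 = 29.50 − 15.30 = 14.20.
Lower fence = Q1 − 1.5·IQR = 15.30 − 21.30 = -6.00.
Upper fence = Q3 + 1.5·IQR = 29.50 + 21.30 = 50.80.
-36.9 < -6.00 → outlier.
53.7 > 50.80 → outlier.
54.2 > 50.80 → outlier.
All remaining values lie within [-6.00, 50.80].

-36.9, 53.7, 54.2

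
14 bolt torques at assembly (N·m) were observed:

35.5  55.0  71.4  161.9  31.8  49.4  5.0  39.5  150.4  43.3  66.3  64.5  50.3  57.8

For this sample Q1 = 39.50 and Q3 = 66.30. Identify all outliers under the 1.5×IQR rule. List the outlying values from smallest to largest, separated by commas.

IQR = Q3 − Q1 = 66.30 − 39.50 = 26.80.
Lower fence = Q1 − 1.5·IQR = 39.50 − 40.20 = -0.70.
Upper fence = Q3 + 1.5·IQR = 66.30 + 40.20 = 106.50.
150.4 > 106.50 → outlier.
161.9 > 106.50 → outlier.
All remaining values lie within [-0.70, 106.50].

150.4, 161.9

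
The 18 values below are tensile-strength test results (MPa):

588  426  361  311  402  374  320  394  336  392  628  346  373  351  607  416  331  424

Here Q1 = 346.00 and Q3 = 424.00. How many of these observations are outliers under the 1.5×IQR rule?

IQR = 78.00; fences at 346.00 − 117.00 = 229.00 and 424.00 + 117.00 = 541.00.
Outside the cutoffs: 588, 607, 628.

3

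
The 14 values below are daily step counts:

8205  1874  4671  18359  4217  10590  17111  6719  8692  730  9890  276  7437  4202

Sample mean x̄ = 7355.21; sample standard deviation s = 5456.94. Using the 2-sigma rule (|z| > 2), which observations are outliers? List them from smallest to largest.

Cutoffs at x̄ ± 2s: 7355.21 ± 2·5456.94 = [-3558.67, 18269.09].
18359: z = 2.02, |z| > 2 → outlier.
Every other value lies within [-3558.67, 18269.09].

18359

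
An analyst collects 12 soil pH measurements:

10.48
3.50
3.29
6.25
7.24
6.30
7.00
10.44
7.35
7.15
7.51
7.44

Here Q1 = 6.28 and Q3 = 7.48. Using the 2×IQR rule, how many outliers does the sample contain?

IQR = 1.20; fences at 6.28 − 2.40 = 3.88 and 7.48 + 2.40 = 9.88.
Outside the cutoffs: 3.29, 3.50, 10.44, 10.48.

4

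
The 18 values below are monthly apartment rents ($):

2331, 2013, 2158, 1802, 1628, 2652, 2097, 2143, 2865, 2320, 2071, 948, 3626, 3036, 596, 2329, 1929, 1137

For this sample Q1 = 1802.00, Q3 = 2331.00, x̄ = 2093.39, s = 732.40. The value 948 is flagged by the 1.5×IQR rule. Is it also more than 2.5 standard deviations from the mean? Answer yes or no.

z = (948 − 2093.39) / 732.40 = -1.56.
|z| = 1.56 ≤ 2.5.

no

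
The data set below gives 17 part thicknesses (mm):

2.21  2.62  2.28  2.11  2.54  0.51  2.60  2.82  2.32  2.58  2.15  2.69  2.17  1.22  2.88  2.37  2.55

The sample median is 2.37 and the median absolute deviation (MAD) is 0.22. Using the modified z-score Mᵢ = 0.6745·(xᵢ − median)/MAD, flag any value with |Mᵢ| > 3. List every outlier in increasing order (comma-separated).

|Mᵢ| > 3 ⇔ |xᵢ − 2.37| > 3·0.22/0.6745 = 0.98.
So outliers lie outside [1.39, 3.35].
0.51: M = -5.70 → outlier.
1.22: M = -3.53 → outlier.

0.51, 1.22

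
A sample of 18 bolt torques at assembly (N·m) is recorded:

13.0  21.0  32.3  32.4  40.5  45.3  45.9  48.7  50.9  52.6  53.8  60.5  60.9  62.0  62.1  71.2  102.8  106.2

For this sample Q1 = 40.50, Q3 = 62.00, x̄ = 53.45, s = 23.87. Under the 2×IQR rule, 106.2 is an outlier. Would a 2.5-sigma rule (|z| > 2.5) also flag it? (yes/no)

no

z = (106.2 − 53.45) / 23.87 = 2.21.
|z| = 2.21 ≤ 2.5.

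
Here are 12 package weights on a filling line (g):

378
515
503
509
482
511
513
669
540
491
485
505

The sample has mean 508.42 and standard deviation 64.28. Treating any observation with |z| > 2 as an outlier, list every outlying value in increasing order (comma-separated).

378, 669

Cutoffs at x̄ ± 2s: 508.42 ± 2·64.28 = [379.86, 636.98].
378: z = -2.03, |z| > 2 → outlier.
669: z = 2.50, |z| > 2 → outlier.
Every other value lies within [379.86, 636.98].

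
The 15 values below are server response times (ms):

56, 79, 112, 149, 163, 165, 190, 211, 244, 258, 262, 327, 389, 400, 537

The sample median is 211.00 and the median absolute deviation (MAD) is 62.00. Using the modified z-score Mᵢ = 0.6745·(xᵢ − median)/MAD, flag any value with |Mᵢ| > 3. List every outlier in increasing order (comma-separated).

537

|Mᵢ| > 3 ⇔ |xᵢ − 211.00| > 3·62.00/0.6745 = 275.76.
So outliers lie outside [-64.76, 486.76].
537: M = 3.55 → outlier.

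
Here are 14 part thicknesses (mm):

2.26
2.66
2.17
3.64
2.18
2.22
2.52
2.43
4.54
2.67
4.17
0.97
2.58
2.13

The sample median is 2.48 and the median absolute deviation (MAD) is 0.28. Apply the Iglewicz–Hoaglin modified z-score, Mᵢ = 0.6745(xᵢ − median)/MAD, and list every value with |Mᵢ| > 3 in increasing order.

|Mᵢ| > 3 ⇔ |xᵢ − 2.48| > 3·0.28/0.6745 = 1.25.
So outliers lie outside [1.23, 3.73].
0.97: M = -3.64 → outlier.
4.17: M = 4.07 → outlier.
4.54: M = 4.96 → outlier.

0.97, 4.17, 4.54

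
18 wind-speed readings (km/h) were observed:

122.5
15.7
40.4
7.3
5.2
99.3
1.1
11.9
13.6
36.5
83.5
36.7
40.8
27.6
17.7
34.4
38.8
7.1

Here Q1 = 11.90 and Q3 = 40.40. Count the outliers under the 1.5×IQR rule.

3

IQR = 28.50; fences at 11.90 − 42.75 = -30.85 and 40.40 + 42.75 = 83.15.
Outside the cutoffs: 83.5, 99.3, 122.5.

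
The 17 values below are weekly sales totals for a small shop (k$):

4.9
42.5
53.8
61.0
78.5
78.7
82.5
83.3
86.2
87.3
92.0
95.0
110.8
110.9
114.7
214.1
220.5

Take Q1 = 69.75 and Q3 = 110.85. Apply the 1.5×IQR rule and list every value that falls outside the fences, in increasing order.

IQR = Q3 − Q1 = 110.85 − 69.75 = 41.10.
Lower fence = Q1 − 1.5·IQR = 69.75 − 61.65 = 8.10.
Upper fence = Q3 + 1.5·IQR = 110.85 + 61.65 = 172.50.
4.9 < 8.10 → outlier.
214.1 > 172.50 → outlier.
220.5 > 172.50 → outlier.
All remaining values lie within [8.10, 172.50].

4.9, 214.1, 220.5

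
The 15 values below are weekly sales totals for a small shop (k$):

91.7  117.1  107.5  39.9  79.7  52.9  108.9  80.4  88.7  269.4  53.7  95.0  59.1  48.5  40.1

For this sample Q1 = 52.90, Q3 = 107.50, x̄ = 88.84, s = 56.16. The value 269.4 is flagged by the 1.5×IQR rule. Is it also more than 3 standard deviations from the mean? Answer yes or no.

yes

z = (269.4 − 88.84) / 56.16 = 3.22.
|z| = 3.22 > 3.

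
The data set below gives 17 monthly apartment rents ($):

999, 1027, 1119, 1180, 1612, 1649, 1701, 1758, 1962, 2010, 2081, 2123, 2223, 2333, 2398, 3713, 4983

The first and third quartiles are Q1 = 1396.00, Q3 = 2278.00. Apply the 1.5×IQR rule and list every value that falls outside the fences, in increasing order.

IQR = Q3 − Q1 = 2278.00 − 1396.00 = 882.00.
Lower fence = Q1 − 1.5·IQR = 1396.00 − 1323.00 = 73.00.
Upper fence = Q3 + 1.5·IQR = 2278.00 + 1323.00 = 3601.00.
3713 > 3601.00 → outlier.
4983 > 3601.00 → outlier.
All remaining values lie within [73.00, 3601.00].

3713, 4983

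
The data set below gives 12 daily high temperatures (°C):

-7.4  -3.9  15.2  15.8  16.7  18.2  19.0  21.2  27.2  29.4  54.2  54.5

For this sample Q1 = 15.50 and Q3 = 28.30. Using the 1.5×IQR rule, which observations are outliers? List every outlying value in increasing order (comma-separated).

IQR = Q3 − Q1 = 28.30 − 15.50 = 12.80.
Lower fence = Q1 − 1.5·IQR = 15.50 − 19.20 = -3.70.
Upper fence = Q3 + 1.5·IQR = 28.30 + 19.20 = 47.50.
-7.4 < -3.70 → outlier.
-3.9 < -3.70 → outlier.
54.2 > 47.50 → outlier.
54.5 > 47.50 → outlier.
All remaining values lie within [-3.70, 47.50].

-7.4, -3.9, 54.2, 54.5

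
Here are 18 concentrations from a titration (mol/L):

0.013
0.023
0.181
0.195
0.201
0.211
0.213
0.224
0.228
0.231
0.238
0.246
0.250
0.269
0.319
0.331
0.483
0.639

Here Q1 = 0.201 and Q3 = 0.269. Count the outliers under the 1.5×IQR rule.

IQR = 0.068; fences at 0.201 − 0.102 = 0.099 and 0.269 + 0.102 = 0.371.
Outside the cutoffs: 0.013, 0.023, 0.483, 0.639.

4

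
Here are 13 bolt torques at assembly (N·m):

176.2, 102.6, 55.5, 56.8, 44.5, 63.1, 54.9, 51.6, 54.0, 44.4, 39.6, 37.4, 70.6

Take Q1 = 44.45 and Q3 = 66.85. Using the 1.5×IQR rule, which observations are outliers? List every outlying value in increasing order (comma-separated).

102.6, 176.2

IQR = Q3 − Q1 = 66.85 − 44.45 = 22.40.
Lower fence = Q1 − 1.5·IQR = 44.45 − 33.60 = 10.85.
Upper fence = Q3 + 1.5·IQR = 66.85 + 33.60 = 100.45.
102.6 > 100.45 → outlier.
176.2 > 100.45 → outlier.
All remaining values lie within [10.85, 100.45].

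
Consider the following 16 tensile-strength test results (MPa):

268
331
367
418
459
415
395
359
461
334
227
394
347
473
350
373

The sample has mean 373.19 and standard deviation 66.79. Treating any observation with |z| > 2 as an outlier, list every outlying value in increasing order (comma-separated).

Cutoffs at x̄ ± 2s: 373.19 ± 2·66.79 = [239.61, 506.77].
227: z = -2.19, |z| > 2 → outlier.
Every other value lies within [239.61, 506.77].

227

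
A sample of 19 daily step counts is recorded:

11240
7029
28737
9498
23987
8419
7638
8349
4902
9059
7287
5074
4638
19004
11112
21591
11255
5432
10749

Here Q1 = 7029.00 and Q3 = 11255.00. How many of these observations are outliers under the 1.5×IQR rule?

4

IQR = 4226.00; fences at 7029.00 − 6339.00 = 690.00 and 11255.00 + 6339.00 = 17594.00.
Outside the cutoffs: 19004, 21591, 23987, 28737.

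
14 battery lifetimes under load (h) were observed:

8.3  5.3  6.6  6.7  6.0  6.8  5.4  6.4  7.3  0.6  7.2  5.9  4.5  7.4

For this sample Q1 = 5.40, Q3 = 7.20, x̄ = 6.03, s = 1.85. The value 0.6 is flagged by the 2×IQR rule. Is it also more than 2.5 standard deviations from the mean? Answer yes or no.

z = (0.6 − 6.03) / 1.85 = -2.94.
|z| = 2.94 > 2.5.

yes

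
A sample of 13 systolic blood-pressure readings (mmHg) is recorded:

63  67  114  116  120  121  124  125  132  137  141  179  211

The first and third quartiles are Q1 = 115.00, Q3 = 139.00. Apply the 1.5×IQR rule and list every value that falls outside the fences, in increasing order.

IQR = Q3 − Q1 = 139.00 − 115.00 = 24.00.
Lower fence = Q1 − 1.5·IQR = 115.00 − 36.00 = 79.00.
Upper fence = Q3 + 1.5·IQR = 139.00 + 36.00 = 175.00.
63 < 79.00 → outlier.
67 < 79.00 → outlier.
179 > 175.00 → outlier.
211 > 175.00 → outlier.
All remaining values lie within [79.00, 175.00].

63, 67, 179, 211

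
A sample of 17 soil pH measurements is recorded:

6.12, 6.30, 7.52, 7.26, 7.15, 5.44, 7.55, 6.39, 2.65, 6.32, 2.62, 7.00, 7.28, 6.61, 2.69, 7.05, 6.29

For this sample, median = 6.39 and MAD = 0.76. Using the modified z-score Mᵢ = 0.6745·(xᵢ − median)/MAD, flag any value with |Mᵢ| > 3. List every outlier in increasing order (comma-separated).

2.62, 2.65, 2.69

|Mᵢ| > 3 ⇔ |xᵢ − 6.39| > 3·0.76/0.6745 = 3.38.
So outliers lie outside [3.01, 9.77].
2.62: M = -3.35 → outlier.
2.65: M = -3.32 → outlier.
2.69: M = -3.28 → outlier.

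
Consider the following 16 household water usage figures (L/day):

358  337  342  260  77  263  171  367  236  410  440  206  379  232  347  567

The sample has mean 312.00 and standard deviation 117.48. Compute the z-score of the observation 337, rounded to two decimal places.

0.21

z = (337 − 312.00) / 117.48 = 0.21.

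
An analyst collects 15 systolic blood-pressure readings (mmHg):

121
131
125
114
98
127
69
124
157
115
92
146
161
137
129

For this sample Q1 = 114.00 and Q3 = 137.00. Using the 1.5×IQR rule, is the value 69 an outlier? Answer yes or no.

IQR = Q3 − Q1 = 137.00 − 114.00 = 23.00.
Lower fence = Q1 − 1.5·IQR = 114.00 − 34.50 = 79.50.
Upper fence = Q3 + 1.5·IQR = 137.00 + 34.50 = 171.50.
69 lies below the lower fence.

yes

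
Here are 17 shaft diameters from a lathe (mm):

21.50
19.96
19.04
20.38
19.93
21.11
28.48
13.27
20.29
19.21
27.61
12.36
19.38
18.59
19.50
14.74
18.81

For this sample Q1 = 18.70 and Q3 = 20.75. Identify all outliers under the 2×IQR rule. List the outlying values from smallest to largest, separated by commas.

12.36, 13.27, 27.61, 28.48

IQR = Q3 − Q1 = 20.75 − 18.70 = 2.05.
Lower fence = Q1 − 2·IQR = 18.70 − 4.10 = 14.60.
Upper fence = Q3 + 2·IQR = 20.75 + 4.10 = 24.85.
12.36 < 14.60 → outlier.
13.27 < 14.60 → outlier.
27.61 > 24.85 → outlier.
28.48 > 24.85 → outlier.
All remaining values lie within [14.60, 24.85].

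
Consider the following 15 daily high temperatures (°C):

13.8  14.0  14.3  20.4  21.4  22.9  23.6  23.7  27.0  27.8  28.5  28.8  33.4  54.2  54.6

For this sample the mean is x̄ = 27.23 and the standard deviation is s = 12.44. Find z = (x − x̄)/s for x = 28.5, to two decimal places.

z = (28.5 − 27.23) / 12.44 = 0.10.

0.10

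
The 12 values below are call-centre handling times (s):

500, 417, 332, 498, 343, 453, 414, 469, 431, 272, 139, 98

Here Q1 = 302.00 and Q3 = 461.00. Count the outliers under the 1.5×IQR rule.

0

IQR = 159.00; fences at 302.00 − 238.50 = 63.50 and 461.00 + 238.50 = 699.50.
Every value lies within the cutoffs.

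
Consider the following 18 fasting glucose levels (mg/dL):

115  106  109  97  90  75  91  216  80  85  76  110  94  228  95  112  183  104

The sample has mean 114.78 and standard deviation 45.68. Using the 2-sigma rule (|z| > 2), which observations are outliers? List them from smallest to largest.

216, 228

Cutoffs at x̄ ± 2s: 114.78 ± 2·45.68 = [23.42, 206.14].
216: z = 2.22, |z| > 2 → outlier.
228: z = 2.48, |z| > 2 → outlier.
Every other value lies within [23.42, 206.14].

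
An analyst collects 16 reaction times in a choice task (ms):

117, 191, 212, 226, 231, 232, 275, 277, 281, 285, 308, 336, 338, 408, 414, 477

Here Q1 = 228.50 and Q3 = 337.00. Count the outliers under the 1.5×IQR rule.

IQR = 108.50; fences at 228.50 − 162.75 = 65.75 and 337.00 + 162.75 = 499.75.
Every value lies within the cutoffs.

0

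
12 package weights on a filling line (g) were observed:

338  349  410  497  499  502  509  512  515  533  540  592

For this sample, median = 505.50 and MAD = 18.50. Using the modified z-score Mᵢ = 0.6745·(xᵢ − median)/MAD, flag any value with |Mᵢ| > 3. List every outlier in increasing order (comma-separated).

|Mᵢ| > 3 ⇔ |xᵢ − 505.50| > 3·18.50/0.6745 = 82.28.
So outliers lie outside [423.22, 587.78].
338: M = -6.11 → outlier.
349: M = -5.71 → outlier.
410: M = -3.48 → outlier.
592: M = 3.15 → outlier.

338, 349, 410, 592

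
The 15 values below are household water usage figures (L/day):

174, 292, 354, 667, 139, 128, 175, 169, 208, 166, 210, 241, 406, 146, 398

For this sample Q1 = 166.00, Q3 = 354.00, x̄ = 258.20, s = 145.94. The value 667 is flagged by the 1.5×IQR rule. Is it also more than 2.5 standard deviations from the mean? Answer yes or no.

z = (667 − 258.20) / 145.94 = 2.80.
|z| = 2.80 > 2.5.

yes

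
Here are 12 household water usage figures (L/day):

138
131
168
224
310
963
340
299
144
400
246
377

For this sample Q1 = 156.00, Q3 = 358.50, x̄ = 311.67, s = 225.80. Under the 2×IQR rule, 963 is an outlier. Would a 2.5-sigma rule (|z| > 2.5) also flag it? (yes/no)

yes

z = (963 − 311.67) / 225.80 = 2.88.
|z| = 2.88 > 2.5.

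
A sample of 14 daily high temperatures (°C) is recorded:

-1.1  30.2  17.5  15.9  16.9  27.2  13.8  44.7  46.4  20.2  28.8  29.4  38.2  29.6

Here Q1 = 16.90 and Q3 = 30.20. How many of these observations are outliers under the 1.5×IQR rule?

IQR = 13.30; fences at 16.90 − 19.95 = -3.05 and 30.20 + 19.95 = 50.15.
Every value lies within the cutoffs.

0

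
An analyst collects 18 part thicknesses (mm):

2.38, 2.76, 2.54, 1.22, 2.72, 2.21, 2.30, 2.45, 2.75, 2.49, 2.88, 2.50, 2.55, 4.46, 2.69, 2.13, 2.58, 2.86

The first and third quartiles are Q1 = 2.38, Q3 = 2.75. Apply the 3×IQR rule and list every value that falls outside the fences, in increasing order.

1.22, 4.46

IQR = Q3 − Q1 = 2.75 − 2.38 = 0.37.
Lower fence = Q1 − 3·IQR = 2.38 − 1.11 = 1.27.
Upper fence = Q3 + 3·IQR = 2.75 + 1.11 = 3.86.
1.22 < 1.27 → outlier.
4.46 > 3.86 → outlier.
All remaining values lie within [1.27, 3.86].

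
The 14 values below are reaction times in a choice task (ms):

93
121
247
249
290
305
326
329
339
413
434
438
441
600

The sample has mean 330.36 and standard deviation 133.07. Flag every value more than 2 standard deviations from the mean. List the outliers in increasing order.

Cutoffs at x̄ ± 2s: 330.36 ± 2·133.07 = [64.22, 596.50].
600: z = 2.03, |z| > 2 → outlier.
Every other value lies within [64.22, 596.50].

600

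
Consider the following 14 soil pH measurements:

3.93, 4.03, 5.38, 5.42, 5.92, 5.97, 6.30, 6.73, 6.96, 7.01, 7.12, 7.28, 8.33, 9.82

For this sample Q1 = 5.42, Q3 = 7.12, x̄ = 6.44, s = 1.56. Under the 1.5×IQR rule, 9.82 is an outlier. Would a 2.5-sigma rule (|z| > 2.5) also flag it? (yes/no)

no

z = (9.82 − 6.44) / 1.56 = 2.17.
|z| = 2.17 ≤ 2.5.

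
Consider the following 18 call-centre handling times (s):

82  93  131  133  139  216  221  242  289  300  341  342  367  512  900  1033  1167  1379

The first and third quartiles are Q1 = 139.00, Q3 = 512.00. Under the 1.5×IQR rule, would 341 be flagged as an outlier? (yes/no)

no

IQR = Q3 − Q1 = 512.00 − 139.00 = 373.00.
Lower fence = Q1 − 1.5·IQR = 139.00 − 559.50 = -420.50.
Upper fence = Q3 + 1.5·IQR = 512.00 + 559.50 = 1071.50.
341 lies within [-420.50, 1071.50].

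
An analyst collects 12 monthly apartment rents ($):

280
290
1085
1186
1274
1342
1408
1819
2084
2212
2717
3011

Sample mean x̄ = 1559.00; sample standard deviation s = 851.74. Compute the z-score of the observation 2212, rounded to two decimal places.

z = (2212 − 1559.00) / 851.74 = 0.77.

0.77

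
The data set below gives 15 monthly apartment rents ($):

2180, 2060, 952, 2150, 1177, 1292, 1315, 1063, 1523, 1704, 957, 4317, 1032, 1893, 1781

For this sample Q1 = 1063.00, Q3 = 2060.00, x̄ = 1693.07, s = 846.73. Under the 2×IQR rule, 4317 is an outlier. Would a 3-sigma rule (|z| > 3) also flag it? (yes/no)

z = (4317 − 1693.07) / 846.73 = 3.10.
|z| = 3.10 > 3.

yes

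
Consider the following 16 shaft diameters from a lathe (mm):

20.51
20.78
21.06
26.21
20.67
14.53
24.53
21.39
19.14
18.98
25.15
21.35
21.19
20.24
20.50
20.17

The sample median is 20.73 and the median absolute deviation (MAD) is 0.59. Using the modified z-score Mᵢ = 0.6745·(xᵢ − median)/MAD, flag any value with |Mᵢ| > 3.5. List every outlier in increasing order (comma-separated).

14.53, 24.53, 25.15, 26.21

|Mᵢ| > 3.5 ⇔ |xᵢ − 20.73| > 3.5·0.59/0.6745 = 3.06.
So outliers lie outside [17.67, 23.79].
14.53: M = -7.09 → outlier.
24.53: M = 4.34 → outlier.
25.15: M = 5.05 → outlier.
26.21: M = 6.26 → outlier.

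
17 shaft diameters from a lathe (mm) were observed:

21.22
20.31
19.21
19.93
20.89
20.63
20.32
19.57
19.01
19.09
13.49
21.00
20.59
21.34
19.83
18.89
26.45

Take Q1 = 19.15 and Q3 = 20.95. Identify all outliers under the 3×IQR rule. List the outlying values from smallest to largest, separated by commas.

IQR = Q3 − Q1 = 20.95 − 19.15 = 1.80.
Lower fence = Q1 − 3·IQR = 19.15 − 5.40 = 13.75.
Upper fence = Q3 + 3·IQR = 20.95 + 5.40 = 26.35.
13.49 < 13.75 → outlier.
26.45 > 26.35 → outlier.
All remaining values lie within [13.75, 26.35].

13.49, 26.45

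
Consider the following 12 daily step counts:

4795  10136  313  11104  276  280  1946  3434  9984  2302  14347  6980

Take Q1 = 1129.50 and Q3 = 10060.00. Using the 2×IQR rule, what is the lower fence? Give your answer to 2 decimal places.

-16731.50

IQR = Q3 − Q1 = 10060.00 − 1129.50 = 8930.50.
Lower fence = Q1 − 2·IQR = 1129.50 − 17861.00 = -16731.50.
Upper fence = Q3 + 2·IQR = 10060.00 + 17861.00 = 27921.00.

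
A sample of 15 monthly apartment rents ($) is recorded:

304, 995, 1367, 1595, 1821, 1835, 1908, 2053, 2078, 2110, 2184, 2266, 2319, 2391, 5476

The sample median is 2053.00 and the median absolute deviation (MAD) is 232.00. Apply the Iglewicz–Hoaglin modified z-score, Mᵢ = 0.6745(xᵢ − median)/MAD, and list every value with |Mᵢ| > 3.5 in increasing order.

304, 5476

|Mᵢ| > 3.5 ⇔ |xᵢ − 2053.00| > 3.5·232.00/0.6745 = 1203.85.
So outliers lie outside [849.15, 3256.85].
304: M = -5.08 → outlier.
5476: M = 9.95 → outlier.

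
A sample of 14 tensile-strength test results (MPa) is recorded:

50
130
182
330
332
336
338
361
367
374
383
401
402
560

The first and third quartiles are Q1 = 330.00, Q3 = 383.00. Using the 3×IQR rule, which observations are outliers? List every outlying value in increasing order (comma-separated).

50, 130, 560

IQR = Q3 − Q1 = 383.00 − 330.00 = 53.00.
Lower fence = Q1 − 3·IQR = 330.00 − 159.00 = 171.00.
Upper fence = Q3 + 3·IQR = 383.00 + 159.00 = 542.00.
50 < 171.00 → outlier.
130 < 171.00 → outlier.
560 > 542.00 → outlier.
All remaining values lie within [171.00, 542.00].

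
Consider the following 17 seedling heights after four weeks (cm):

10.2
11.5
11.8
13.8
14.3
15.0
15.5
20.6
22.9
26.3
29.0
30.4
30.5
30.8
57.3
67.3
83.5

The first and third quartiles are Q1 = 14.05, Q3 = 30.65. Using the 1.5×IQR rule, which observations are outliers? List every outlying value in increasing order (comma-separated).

57.3, 67.3, 83.5

IQR = Q3 − Q1 = 30.65 − 14.05 = 16.60.
Lower fence = Q1 − 1.5·IQR = 14.05 − 24.90 = -10.85.
Upper fence = Q3 + 1.5·IQR = 30.65 + 24.90 = 55.55.
57.3 > 55.55 → outlier.
67.3 > 55.55 → outlier.
83.5 > 55.55 → outlier.
All remaining values lie within [-10.85, 55.55].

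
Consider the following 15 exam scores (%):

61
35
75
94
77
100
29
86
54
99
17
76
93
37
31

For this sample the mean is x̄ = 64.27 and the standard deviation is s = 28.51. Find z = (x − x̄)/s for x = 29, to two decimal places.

z = (29 − 64.27) / 28.51 = -1.24.

-1.24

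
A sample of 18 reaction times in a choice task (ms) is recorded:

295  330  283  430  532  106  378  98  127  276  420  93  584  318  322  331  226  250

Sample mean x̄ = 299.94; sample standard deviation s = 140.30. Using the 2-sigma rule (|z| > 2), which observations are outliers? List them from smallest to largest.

584

Cutoffs at x̄ ± 2s: 299.94 ± 2·140.30 = [19.34, 580.54].
584: z = 2.02, |z| > 2 → outlier.
Every other value lies within [19.34, 580.54].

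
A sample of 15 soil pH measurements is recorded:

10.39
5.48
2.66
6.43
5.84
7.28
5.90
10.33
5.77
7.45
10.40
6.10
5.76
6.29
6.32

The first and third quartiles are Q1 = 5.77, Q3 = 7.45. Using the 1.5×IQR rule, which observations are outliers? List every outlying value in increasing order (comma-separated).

IQR = Q3 − Q1 = 7.45 − 5.77 = 1.68.
Lower fence = Q1 − 1.5·IQR = 5.77 − 2.52 = 3.25.
Upper fence = Q3 + 1.5·IQR = 7.45 + 2.52 = 9.97.
2.66 < 3.25 → outlier.
10.33 > 9.97 → outlier.
10.39 > 9.97 → outlier.
10.40 > 9.97 → outlier.
All remaining values lie within [3.25, 9.97].

2.66, 10.33, 10.39, 10.40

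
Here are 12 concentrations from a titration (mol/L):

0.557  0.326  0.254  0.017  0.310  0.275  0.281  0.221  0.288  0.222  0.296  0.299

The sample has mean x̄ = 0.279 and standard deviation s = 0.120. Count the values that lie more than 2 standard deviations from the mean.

Cutoffs: x̄ ± 2s = [0.039, 0.519].
Outside the cutoffs: 0.017, 0.557.

2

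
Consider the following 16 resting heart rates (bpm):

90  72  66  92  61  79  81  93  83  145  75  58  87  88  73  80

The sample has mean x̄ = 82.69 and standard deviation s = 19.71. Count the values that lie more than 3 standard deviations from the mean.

Cutoffs: x̄ ± 3s = [23.56, 141.82].
Outside the cutoffs: 145.

1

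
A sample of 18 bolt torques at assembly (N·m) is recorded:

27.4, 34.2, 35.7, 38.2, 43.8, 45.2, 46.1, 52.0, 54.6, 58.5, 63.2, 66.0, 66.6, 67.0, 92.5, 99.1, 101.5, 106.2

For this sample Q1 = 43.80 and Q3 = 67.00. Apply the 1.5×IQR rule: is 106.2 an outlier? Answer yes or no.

yes

IQR = Q3 − Q1 = 67.00 − 43.80 = 23.20.
Lower fence = Q1 − 1.5·IQR = 43.80 − 34.80 = 9.00.
Upper fence = Q3 + 1.5·IQR = 67.00 + 34.80 = 101.80.
106.2 lies above the upper fence.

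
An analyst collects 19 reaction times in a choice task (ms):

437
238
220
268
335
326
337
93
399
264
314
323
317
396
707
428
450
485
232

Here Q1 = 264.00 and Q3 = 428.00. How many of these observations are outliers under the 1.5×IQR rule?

IQR = 164.00; fences at 264.00 − 246.00 = 18.00 and 428.00 + 246.00 = 674.00.
Outside the cutoffs: 707.

1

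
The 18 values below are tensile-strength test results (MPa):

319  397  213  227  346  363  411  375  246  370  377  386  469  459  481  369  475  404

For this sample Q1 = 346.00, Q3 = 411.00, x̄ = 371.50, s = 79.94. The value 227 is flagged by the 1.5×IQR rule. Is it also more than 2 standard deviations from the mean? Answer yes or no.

no

z = (227 − 371.50) / 79.94 = -1.81.
|z| = 1.81 ≤ 2.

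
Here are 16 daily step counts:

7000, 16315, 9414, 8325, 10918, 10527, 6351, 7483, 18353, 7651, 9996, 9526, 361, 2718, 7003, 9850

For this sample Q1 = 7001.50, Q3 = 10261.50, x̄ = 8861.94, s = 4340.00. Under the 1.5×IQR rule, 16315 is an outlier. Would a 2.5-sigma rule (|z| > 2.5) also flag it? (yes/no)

z = (16315 − 8861.94) / 4340.00 = 1.72.
|z| = 1.72 ≤ 2.5.

no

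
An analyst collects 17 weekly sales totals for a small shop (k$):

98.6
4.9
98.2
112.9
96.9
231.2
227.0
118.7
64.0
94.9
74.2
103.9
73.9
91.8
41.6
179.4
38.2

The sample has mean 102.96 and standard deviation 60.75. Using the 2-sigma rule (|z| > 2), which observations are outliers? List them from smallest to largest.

Cutoffs at x̄ ± 2s: 102.96 ± 2·60.75 = [-18.54, 224.46].
227.0: z = 2.04, |z| > 2 → outlier.
231.2: z = 2.11, |z| > 2 → outlier.
Every other value lies within [-18.54, 224.46].

227.0, 231.2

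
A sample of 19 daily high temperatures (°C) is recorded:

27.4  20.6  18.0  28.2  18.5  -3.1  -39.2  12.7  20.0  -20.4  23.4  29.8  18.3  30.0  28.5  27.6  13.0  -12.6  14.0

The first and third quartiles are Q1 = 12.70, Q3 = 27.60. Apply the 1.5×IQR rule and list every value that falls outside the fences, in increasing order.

-39.2, -20.4, -12.6

IQR = Q3 − Q1 = 27.60 − 12.70 = 14.90.
Lower fence = Q1 − 1.5·IQR = 12.70 − 22.35 = -9.65.
Upper fence = Q3 + 1.5·IQR = 27.60 + 22.35 = 49.95.
-39.2 < -9.65 → outlier.
-20.4 < -9.65 → outlier.
-12.6 < -9.65 → outlier.
All remaining values lie within [-9.65, 49.95].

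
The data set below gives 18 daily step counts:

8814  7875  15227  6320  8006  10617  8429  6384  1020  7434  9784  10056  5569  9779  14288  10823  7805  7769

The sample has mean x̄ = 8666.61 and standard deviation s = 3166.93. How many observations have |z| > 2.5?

0

Cutoffs: x̄ ± 2.5s = [749.285, 16583.935].
Every value lies within the cutoffs.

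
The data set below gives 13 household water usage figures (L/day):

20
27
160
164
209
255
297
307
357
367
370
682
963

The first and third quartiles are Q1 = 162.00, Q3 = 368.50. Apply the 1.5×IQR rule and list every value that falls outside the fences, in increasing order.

IQR = Q3 − Q1 = 368.50 − 162.00 = 206.50.
Lower fence = Q1 − 1.5·IQR = 162.00 − 309.75 = -147.75.
Upper fence = Q3 + 1.5·IQR = 368.50 + 309.75 = 678.25.
682 > 678.25 → outlier.
963 > 678.25 → outlier.
All remaining values lie within [-147.75, 678.25].

682, 963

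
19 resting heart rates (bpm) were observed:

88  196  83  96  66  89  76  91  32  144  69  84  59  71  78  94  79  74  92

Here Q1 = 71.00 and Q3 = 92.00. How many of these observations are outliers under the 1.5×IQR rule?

3

IQR = 21.00; fences at 71.00 − 31.50 = 39.50 and 92.00 + 31.50 = 123.50.
Outside the cutoffs: 32, 144, 196.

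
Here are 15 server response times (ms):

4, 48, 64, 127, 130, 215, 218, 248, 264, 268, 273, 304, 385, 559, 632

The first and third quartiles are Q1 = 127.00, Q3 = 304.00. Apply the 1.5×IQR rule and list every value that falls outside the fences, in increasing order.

632

IQR = Q3 − Q1 = 304.00 − 127.00 = 177.00.
Lower fence = Q1 − 1.5·IQR = 127.00 − 265.50 = -138.50.
Upper fence = Q3 + 1.5·IQR = 304.00 + 265.50 = 569.50.
632 > 569.50 → outlier.
All remaining values lie within [-138.50, 569.50].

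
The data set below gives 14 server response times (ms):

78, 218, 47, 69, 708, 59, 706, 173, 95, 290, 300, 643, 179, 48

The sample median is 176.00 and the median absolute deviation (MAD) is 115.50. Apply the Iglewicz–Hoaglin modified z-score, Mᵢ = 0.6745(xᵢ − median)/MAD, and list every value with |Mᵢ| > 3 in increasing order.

706, 708

|Mᵢ| > 3 ⇔ |xᵢ − 176.00| > 3·115.50/0.6745 = 513.71.
So outliers lie outside [-337.71, 689.71].
706: M = 3.10 → outlier.
708: M = 3.11 → outlier.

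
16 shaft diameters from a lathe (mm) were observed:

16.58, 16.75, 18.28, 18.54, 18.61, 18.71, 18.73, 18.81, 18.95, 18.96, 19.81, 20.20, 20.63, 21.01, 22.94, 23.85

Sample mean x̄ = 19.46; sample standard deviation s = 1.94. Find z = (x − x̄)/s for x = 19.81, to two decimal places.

z = (19.81 − 19.46) / 1.94 = 0.18.

0.18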